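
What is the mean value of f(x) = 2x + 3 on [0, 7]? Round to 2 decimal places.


Average value = 1/(b-a) * integral from a to b of f(x) dx
First compute the integral of 2x + 3:
F(x) = x^2 + 3x
F(7) = 1 * 49 + 3 * 7 = 70
F(0) = 1 * 0 + 3 * 0 = 0
Integral = 70 - 0 = 70
Average = 70 / (7 - 0) = 70 / 7
= 10 = 10.00

10.00


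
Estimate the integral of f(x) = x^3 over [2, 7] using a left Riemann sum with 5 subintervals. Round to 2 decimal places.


Left Riemann sum uses left endpoints of each subinterval.
Interval: [2, 7], n = 5
dx = (7 - 2) / 5 = 1
Left endpoints: [2, 3, 4, 5, 6]
f values: [8, 27, 64, 125, 216]
Sum = dx * (sum of f values)
= 1 * 440
= 440 = 440.00

440.00


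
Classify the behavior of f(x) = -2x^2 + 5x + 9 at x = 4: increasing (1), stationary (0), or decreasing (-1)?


Compute f'(x) to determine behavior:
f'(x) = -4x + 5
f'(4) = -4 * 4 + 5
= -16 + 5
= -11
Since f'(4) < 0, the function is decreasing (-1)

-1


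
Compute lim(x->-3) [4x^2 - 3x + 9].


Since polynomials are continuous, we use direct substitution.
lim(x->-3) of 4x^2 - 3x + 9
= 4 * (-3)^2 - 3 * (-3) + 9
= 36 + 9 + 9
= 54

54


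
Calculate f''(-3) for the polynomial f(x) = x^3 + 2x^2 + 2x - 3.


First derivative:
f'(x) = 3x^2 + 4x + 2
Second derivative:
f''(x) = 6x + 4
Substitute x = -3:
f''(-3) = 6 * (-3) + 4
= -18 + 4
= -14

-14


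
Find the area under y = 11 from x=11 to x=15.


The area under a constant function y = 11 is a rectangle.
Width = 15 - 11 = 4
Height = 11
Area = width * height
= 4 * 11
= 44

44


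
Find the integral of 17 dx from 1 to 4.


The integral of a constant k over [a, b] equals k * (b - a).
integral from 1 to 4 of 17 dx
= 17 * (4 - 1)
= 17 * 3
= 51

51


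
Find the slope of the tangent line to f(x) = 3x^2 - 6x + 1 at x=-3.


The slope of the tangent line equals f'(x) at the point.
f(x) = 3x^2 - 6x + 1
f'(x) = 6x - 6
At x = -3:
f'(-3) = 6 * (-3) - 6
= -18 - 6
= -24

-24


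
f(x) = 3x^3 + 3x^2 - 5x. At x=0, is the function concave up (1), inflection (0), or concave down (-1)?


Concavity is determined by the sign of f''(x).
f(x) = 3x^3 + 3x^2 - 5x
f'(x) = 9x^2 + 6x - 5
f''(x) = 18x + 6
f''(0) = 18 * 0 + 6
= 0 + 6
= 6
Since f''(0) > 0, the function is concave up (1)

1


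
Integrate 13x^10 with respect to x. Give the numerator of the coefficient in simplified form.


Apply the power rule for integration:
integral of ax^n dx = a/(n+1) * x^(n+1) + C
integral of 13x^10 dx
= 13/11 * x^11 + C
The coefficient in lowest terms is 13/11, and its numerator is 13

13


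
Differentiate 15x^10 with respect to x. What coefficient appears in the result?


We apply the power rule: d/dx [ax^n] = a*n * x^(n-1)
d/dx [15x^10]
= 15 * 10 * x^(10-1)
= 150x^9
The coefficient is 150

150


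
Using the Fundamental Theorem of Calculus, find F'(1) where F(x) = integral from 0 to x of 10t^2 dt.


By the Fundamental Theorem of Calculus (Part 1):
If F(x) = integral from 0 to x of f(t) dt, then F'(x) = f(x)
Here f(t) = 10t^2
So F'(x) = 10x^2
Evaluate at x = 1:
F'(1) = 10 * 1^2
= 10 * 1
= 10

10


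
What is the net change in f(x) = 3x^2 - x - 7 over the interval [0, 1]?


Net change = f(b) - f(a)
f(x) = 3x^2 - x - 7
Compute f(1):
f(1) = 3 * 1^2 - 1 * 1 - 7
= 3 - 1 - 7
= -5
Compute f(0):
f(0) = 3 * 0^2 - 1 * 0 - 7
= 0 + 0 - 7
= -7
Net change = -5 - (-7) = 2

2


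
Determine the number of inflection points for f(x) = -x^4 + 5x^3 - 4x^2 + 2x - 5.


Inflection points occur where f''(x) = 0 and concavity changes.
f(x) = -x^4 + 5x^3 - 4x^2 + 2x - 5
f'(x) = -4x^3 + 15x^2 - 8x + 2
f''(x) = -12x^2 + 30x - 8
This is a quadratic in x. Use the discriminant to count real roots.
Discriminant = (30)^2 - 4 * (-12) * (-8)
= 900 - 384
= 516
Since discriminant > 0, f''(x) = 0 has 2 distinct real solutions.
A quadratic with two distinct real roots changes sign at each root, so concavity changes at both.
Number of inflection points: 2

2


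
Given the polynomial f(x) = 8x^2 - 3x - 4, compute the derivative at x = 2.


Differentiate term by term using power and sum rules:
f(x) = 8x^2 - 3x - 4
f'(x) = 16x - 3
Substitute x = 2:
f'(2) = 16 * 2 - 3
= 32 - 3
= 29

29


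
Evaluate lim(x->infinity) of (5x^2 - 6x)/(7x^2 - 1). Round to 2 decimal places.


For limits at infinity with equal-degree polynomials,
we compare leading coefficients.
Numerator leading term: 5x^2
Denominator leading term: 7x^2
Divide both by x^2:
lim = (5 - 6/x) / (7 - 1/x^2)
As x -> infinity, the 1/x and 1/x^2 terms vanish:
= 5/7 ≈ 0.71

0.71


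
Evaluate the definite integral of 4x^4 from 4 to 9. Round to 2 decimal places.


Find the antiderivative of 4x^4:
F(x) = 4/5 * x^5
Apply the Fundamental Theorem of Calculus:
F(9) - F(4)
= 4/5 * 9^5 - 4/5 * 4^5
= 4/5 * (59049 - 1024)
= 4/5 * 58025
= 46420 = 46420.00

46420.00


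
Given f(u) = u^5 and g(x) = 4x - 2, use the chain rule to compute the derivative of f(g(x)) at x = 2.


Using the chain rule: (f(g(x)))' = f'(g(x)) * g'(x)
First, find g(2):
g(2) = 4 * 2 - 2 = 6
Next, f'(u) = 5u^4
And g'(x) = 4
So f'(g(2)) * g'(2)
= 5 * 6^4 * 4
= 5 * 1296 * 4
= 25920

25920


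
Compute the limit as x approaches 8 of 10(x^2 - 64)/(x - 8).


Direct substitution gives 0/0, so we factor the numerator.
Factor: 10(x^2 - 64) = 10 * (x - 8)(x + 8)
Cancel the common factor (x - 8):
10(x^2 - 64)/(x - 8) = 10 * (x + 8)
Now substitute x = 8:
= 10 * (8 + 8) = 160

160


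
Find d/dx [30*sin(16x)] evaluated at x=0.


Apply the chain rule to differentiate 30*sin(16x):
d/dx [30*sin(16x)]
= 30 * cos(16x) * d/dx(16x)
= 30 * 16 * cos(16x)
= 480 * cos(16x)
Evaluate at x = 0:
= 480 * cos(0)
= 480 * 1
= 480

480


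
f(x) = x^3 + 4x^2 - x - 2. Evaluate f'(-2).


Differentiate f(x) = x^3 + 4x^2 - x - 2 term by term:
f'(x) = 3x^2 + 8x - 1
Substitute x = -2:
f'(-2) = 3 * (-2)^2 + 8 * (-2) - 1
= 12 - 16 - 1
= -5

-5


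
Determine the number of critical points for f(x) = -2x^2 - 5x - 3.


Find where f'(x) = 0:
f'(x) = -4x - 5
Set f'(x) = 0:
-4x - 5 = 0
x = 5 / (-4) = -5/4
This is a linear equation in x, so there is exactly one solution.
Number of critical points: 1

1


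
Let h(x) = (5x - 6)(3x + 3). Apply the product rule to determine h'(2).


Let u(x) = 5x - 6 and v(x) = 3x + 3
u'(x) = 5
v'(x) = 3
Product rule: h'(x) = u'(x)*v(x) + u(x)*v'(x)
= 5 * (3x + 3) + (5x - 6) * 3
At x = 2:
u(2) = 5 * 2 - 6 = 4
v(2) = 3 * 2 + 3 = 9
h'(2) = 5 * 9 + 4 * 3
= 45 + 12
= 57

57


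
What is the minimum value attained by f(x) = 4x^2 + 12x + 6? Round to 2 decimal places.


For a quadratic f(x) = ax^2 + bx + c with a > 0, the minimum is at the vertex.
Vertex x-coordinate: x = -b/(2a)
x = -(12) / (2 * 4)
x = -12/8 = -3/2
Substitute back to find the minimum value:
f(-3/2) = 4 * (-3/2)^2 + 12 * (-3/2) + 6
= 9 - 18 + 6
= -3 = -3.00

-3.00


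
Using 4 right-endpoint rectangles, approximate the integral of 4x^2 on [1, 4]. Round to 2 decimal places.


Right Riemann sum uses right endpoints of each subinterval.
Interval: [1, 4], n = 4
dx = (4 - 1) / 4 = 3/4
Right endpoints: [7/4, 5/2, 13/4, 4]
f values: [49/4, 25, 169/4, 64]
Sum = dx * (sum of f values)
= 3/4 * 287/2
= 861/8 ≈ 107.63

107.63


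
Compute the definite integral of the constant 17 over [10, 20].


The integral of a constant k over [a, b] equals k * (b - a).
integral from 10 to 20 of 17 dx
= 17 * (20 - 10)
= 17 * 10
= 170

170


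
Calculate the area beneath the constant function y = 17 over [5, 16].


The area under a constant function y = 17 is a rectangle.
Width = 16 - 5 = 11
Height = 17
Area = width * height
= 11 * 17
= 187

187


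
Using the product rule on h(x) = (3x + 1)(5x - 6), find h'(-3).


Let u(x) = 3x + 1 and v(x) = 5x - 6
u'(x) = 3
v'(x) = 5
Product rule: h'(x) = u'(x)*v(x) + u(x)*v'(x)
= 3 * (5x - 6) + (3x + 1) * 5
At x = -3:
u(-3) = 3 * (-3) + 1 = -8
v(-3) = 5 * (-3) - 6 = -21
h'(-3) = 3 * (-21) + (-8) * 5
= -63 - 40
= -103

-103


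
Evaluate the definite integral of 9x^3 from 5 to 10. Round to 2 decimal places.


Find the antiderivative of 9x^3:
F(x) = 9/4 * x^4
Apply the Fundamental Theorem of Calculus:
F(10) - F(5)
= 9/4 * 10^4 - 9/4 * 5^4
= 9/4 * (10000 - 625)
= 9/4 * 9375
= 84375/4 = 21093.75

21093.75


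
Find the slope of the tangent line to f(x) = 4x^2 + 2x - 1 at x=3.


The slope of the tangent line equals f'(x) at the point.
f(x) = 4x^2 + 2x - 1
f'(x) = 8x + 2
At x = 3:
f'(3) = 8 * 3 + 2
= 24 + 2
= 26

26


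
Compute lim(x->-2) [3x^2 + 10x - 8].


Since polynomials are continuous, we use direct substitution.
lim(x->-2) of 3x^2 + 10x - 8
= 3 * (-2)^2 + 10 * (-2) - 8
= 12 - 20 - 8
= -16

-16


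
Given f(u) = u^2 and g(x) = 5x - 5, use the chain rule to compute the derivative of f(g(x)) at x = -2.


Using the chain rule: (f(g(x)))' = f'(g(x)) * g'(x)
First, find g(-2):
g(-2) = 5 * (-2) - 5 = -15
Next, f'(u) = 2u
And g'(x) = 5
So f'(g(-2)) * g'(-2)
= 2 * (-15) * 5
= -150

-150


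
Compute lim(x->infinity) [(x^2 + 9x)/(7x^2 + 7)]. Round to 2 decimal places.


For limits at infinity with equal-degree polynomials,
we compare leading coefficients.
Numerator leading term: x^2
Denominator leading term: 7x^2
Divide both by x^2:
lim = (1 + 9/x) / (7 + 7/x^2)
As x -> infinity, the 1/x and 1/x^2 terms vanish:
= 1/7 ≈ 0.14

0.14


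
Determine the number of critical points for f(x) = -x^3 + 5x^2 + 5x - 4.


Find where f'(x) = 0:
f(x) = -x^3 + 5x^2 + 5x - 4
f'(x) = -3x^2 + 10x + 5
This is a quadratic in x. Use the discriminant to count real roots.
Discriminant = (10)^2 - 4 * (-3) * 5
= 100 - (-60)
= 160
Since discriminant > 0, f'(x) = 0 has 2 real solutions.
Number of critical points: 2

2


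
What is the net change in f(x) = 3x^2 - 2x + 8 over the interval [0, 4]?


Net change = f(b) - f(a)
f(x) = 3x^2 - 2x + 8
Compute f(4):
f(4) = 3 * 4^2 - 2 * 4 + 8
= 48 - 8 + 8
= 48
Compute f(0):
f(0) = 3 * 0^2 - 2 * 0 + 8
= 0 + 0 + 8
= 8
Net change = 48 - 8 = 40

40


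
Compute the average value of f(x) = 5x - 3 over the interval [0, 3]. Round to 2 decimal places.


Average value = 1/(b-a) * integral from a to b of f(x) dx
First compute the integral of 5x - 3:
F(x) = (5/2)x^2 - 3x
F(3) = 5/2 * 9 - 3 * 3 = 27/2
F(0) = 5/2 * 0 - 3 * 0 = 0
Integral = 27/2 - 0 = 27/2
Average = (27/2) / (3 - 0) = (27/2) / 3
= 9/2 = 4.50

4.50


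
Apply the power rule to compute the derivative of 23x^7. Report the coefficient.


We apply the power rule: d/dx [ax^n] = a*n * x^(n-1)
d/dx [23x^7]
= 23 * 7 * x^(7-1)
= 161x^6
The coefficient is 161

161


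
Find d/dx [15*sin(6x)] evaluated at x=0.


Apply the chain rule to differentiate 15*sin(6x):
d/dx [15*sin(6x)]
= 15 * cos(6x) * d/dx(6x)
= 15 * 6 * cos(6x)
= 90 * cos(6x)
Evaluate at x = 0:
= 90 * cos(0)
= 90 * 1
= 90

90


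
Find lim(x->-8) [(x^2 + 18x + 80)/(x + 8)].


Direct substitution gives 0/0, so we factor the numerator.
Factor: (x^2 + 18x + 80) = (x + 8)(x + 10)
Cancel the common factor (x + 8):
(x^2 + 18x + 80)/(x + 8) = (x + 10)
Now substitute x = -8:
= (-8) - (-10) = 2

2


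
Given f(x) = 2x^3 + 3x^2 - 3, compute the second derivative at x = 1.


First derivative:
f'(x) = 6x^2 + 6x
Second derivative:
f''(x) = 12x + 6
Substitute x = 1:
f''(1) = 12 * 1 + 6
= 12 + 6
= 18

18


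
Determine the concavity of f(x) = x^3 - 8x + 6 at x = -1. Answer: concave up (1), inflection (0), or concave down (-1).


Concavity is determined by the sign of f''(x).
f(x) = x^3 - 8x + 6
f'(x) = 3x^2 - 8
f''(x) = 6x
f''(-1) = 6 * (-1) + 0
= -6 + 0
= -6
Since f''(-1) < 0, the function is concave down (-1)

-1


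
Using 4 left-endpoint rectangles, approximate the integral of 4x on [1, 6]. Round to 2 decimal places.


Left Riemann sum uses left endpoints of each subinterval.
Interval: [1, 6], n = 4
dx = (6 - 1) / 4 = 5/4
Left endpoints: [1, 9/4, 7/2, 19/4]
f values: [4, 9, 14, 19]
Sum = dx * (sum of f values)
= 5/4 * 46
= 115/2 = 57.50

57.50


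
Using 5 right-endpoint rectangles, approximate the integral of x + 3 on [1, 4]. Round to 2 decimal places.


Right Riemann sum uses right endpoints of each subinterval.
Interval: [1, 4], n = 5
dx = (4 - 1) / 5 = 3/5
Right endpoints: [8/5, 11/5, 14/5, 17/5, 4]
f values: [23/5, 26/5, 29/5, 32/5, 7]
Sum = dx * (sum of f values)
= 3/5 * 29
= 87/5 = 17.40

17.40


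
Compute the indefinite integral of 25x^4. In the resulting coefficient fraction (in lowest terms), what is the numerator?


Apply the power rule for integration:
integral of ax^n dx = a/(n+1) * x^(n+1) + C
integral of 25x^4 dx
= 25/5 * x^5 + C
= 5 * x^5 + C
The coefficient in lowest terms is 5 = 5/1, so its numerator is 5

5


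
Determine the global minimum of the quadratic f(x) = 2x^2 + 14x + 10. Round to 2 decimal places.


For a quadratic f(x) = ax^2 + bx + c with a > 0, the minimum is at the vertex.
Vertex x-coordinate: x = -b/(2a)
x = -(14) / (2 * 2)
x = -14/4 = -7/2
Substitute back to find the minimum value:
f(-7/2) = 2 * (-7/2)^2 + 14 * (-7/2) + 10
= 49/2 - 49 + 10
= -29/2 = -14.50

-14.50


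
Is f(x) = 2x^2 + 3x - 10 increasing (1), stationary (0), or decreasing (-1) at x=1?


Compute f'(x) to determine behavior:
f'(x) = 4x + 3
f'(1) = 4 * 1 + 3
= 4 + 3
= 7
Since f'(1) > 0, the function is increasing (1)

1


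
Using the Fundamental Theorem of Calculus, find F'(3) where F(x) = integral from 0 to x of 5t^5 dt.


By the Fundamental Theorem of Calculus (Part 1):
If F(x) = integral from 0 to x of f(t) dt, then F'(x) = f(x)
Here f(t) = 5t^5
So F'(x) = 5x^5
Evaluate at x = 3:
F'(3) = 5 * 3^5
= 5 * 243
= 1215

1215


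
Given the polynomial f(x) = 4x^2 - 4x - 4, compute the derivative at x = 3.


Differentiate term by term using power and sum rules:
f(x) = 4x^2 - 4x - 4
f'(x) = 8x - 4
Substitute x = 3:
f'(3) = 8 * 3 - 4
= 24 - 4
= 20

20


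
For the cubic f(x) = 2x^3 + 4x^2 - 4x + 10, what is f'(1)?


Differentiate f(x) = 2x^3 + 4x^2 - 4x + 10 term by term:
f'(x) = 6x^2 + 8x - 4
Substitute x = 1:
f'(1) = 6 * 1^2 + 8 * 1 - 4
= 6 + 8 - 4
= 10

10


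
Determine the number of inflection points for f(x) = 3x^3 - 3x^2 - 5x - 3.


Inflection points occur where f''(x) = 0 and concavity changes.
f(x) = 3x^3 - 3x^2 - 5x - 3
f'(x) = 9x^2 - 6x - 5
f''(x) = 18x - 6
Set f''(x) = 0:
18x - 6 = 0
x = 6 / 18 = 1/3
Since f''(x) is linear (degree 1), it changes sign at this point.
Therefore there is exactly 1 inflection point.

1


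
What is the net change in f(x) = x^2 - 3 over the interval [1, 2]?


Net change = f(b) - f(a)
f(x) = x^2 - 3
Compute f(2):
f(2) = 1 * 2^2 + 0 * 2 - 3
= 4 + 0 - 3
= 1
Compute f(1):
f(1) = 1 * 1^2 + 0 * 1 - 3
= 1 + 0 - 3
= -2
Net change = 1 - (-2) = 3

3


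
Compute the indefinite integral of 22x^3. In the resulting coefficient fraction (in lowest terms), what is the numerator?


Apply the power rule for integration:
integral of ax^n dx = a/(n+1) * x^(n+1) + C
integral of 22x^3 dx
= 22/4 * x^4 + C
= 11/2 * x^4 + C
The coefficient in lowest terms is 11/2, and its numerator is 11

11


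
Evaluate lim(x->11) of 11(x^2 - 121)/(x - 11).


Direct substitution gives 0/0, so we factor the numerator.
Factor: 11(x^2 - 121) = 11 * (x - 11)(x + 11)
Cancel the common factor (x - 11):
11(x^2 - 121)/(x - 11) = 11 * (x + 11)
Now substitute x = 11:
= 11 * (11 + 11) = 242

242


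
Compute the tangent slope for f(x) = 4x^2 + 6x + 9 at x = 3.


The slope of the tangent line equals f'(x) at the point.
f(x) = 4x^2 + 6x + 9
f'(x) = 8x + 6
At x = 3:
f'(3) = 8 * 3 + 6
= 24 + 6
= 30

30


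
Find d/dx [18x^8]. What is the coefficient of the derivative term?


We apply the power rule: d/dx [ax^n] = a*n * x^(n-1)
d/dx [18x^8]
= 18 * 8 * x^(8-1)
= 144x^7
The coefficient is 144

144


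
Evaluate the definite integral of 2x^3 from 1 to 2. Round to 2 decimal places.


Find the antiderivative of 2x^3:
F(x) = 2/4 * x^4
Apply the Fundamental Theorem of Calculus:
F(2) - F(1)
= 2/4 * 2^4 - 2/4 * 1^4
= 2/4 * (16 - 1)
= 2/4 * 15
= 15/2 = 7.50

7.50


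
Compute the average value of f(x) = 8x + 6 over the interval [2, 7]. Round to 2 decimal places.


Average value = 1/(b-a) * integral from a to b of f(x) dx
First compute the integral of 8x + 6:
F(x) = 4x^2 + 6x
F(7) = 4 * 49 + 6 * 7 = 238
F(2) = 4 * 4 + 6 * 2 = 28
Integral = 238 - 28 = 210
Average = 210 / (7 - 2) = 210 / 5
= 42 = 42.00

42.00


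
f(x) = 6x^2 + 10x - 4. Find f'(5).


Differentiate term by term using power and sum rules:
f(x) = 6x^2 + 10x - 4
f'(x) = 12x + 10
Substitute x = 5:
f'(5) = 12 * 5 + 10
= 60 + 10
= 70

70


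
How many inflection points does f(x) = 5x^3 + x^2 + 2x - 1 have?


Inflection points occur where f''(x) = 0 and concavity changes.
f(x) = 5x^3 + x^2 + 2x - 1
f'(x) = 15x^2 + 2x + 2
f''(x) = 30x + 2
Set f''(x) = 0:
30x + 2 = 0
x = -2 / 30 = -1/15
Since f''(x) is linear (degree 1), it changes sign at this point.
Therefore there is exactly 1 inflection point.

1


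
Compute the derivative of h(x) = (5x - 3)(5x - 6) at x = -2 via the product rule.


Let u(x) = 5x - 3 and v(x) = 5x - 6
u'(x) = 5
v'(x) = 5
Product rule: h'(x) = u'(x)*v(x) + u(x)*v'(x)
= 5 * (5x - 6) + (5x - 3) * 5
At x = -2:
u(-2) = 5 * (-2) - 3 = -13
v(-2) = 5 * (-2) - 6 = -16
h'(-2) = 5 * (-16) + (-13) * 5
= -80 - 65
= -145

-145


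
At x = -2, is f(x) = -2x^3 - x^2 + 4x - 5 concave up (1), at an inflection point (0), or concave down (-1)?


Concavity is determined by the sign of f''(x).
f(x) = -2x^3 - x^2 + 4x - 5
f'(x) = -6x^2 - 2x + 4
f''(x) = -12x - 2
f''(-2) = -12 * (-2) - 2
= 24 - 2
= 22
Since f''(-2) > 0, the function is concave up (1)

1


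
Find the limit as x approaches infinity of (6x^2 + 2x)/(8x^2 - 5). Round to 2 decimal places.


For limits at infinity with equal-degree polynomials,
we compare leading coefficients.
Numerator leading term: 6x^2
Denominator leading term: 8x^2
Divide both by x^2:
lim = (6 + 2/x) / (8 - 5/x^2)
As x -> infinity, the 1/x and 1/x^2 terms vanish:
= 6/8 = 3/4 = 0.75

0.75


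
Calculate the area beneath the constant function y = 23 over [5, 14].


The area under a constant function y = 23 is a rectangle.
Width = 14 - 5 = 9
Height = 23
Area = width * height
= 9 * 23
= 207

207


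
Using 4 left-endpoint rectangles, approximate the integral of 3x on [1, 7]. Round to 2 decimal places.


Left Riemann sum uses left endpoints of each subinterval.
Interval: [1, 7], n = 4
dx = (7 - 1) / 4 = 3/2
Left endpoints: [1, 5/2, 4, 11/2]
f values: [3, 15/2, 12, 33/2]
Sum = dx * (sum of f values)
= 3/2 * 39
= 117/2 = 58.50

58.50


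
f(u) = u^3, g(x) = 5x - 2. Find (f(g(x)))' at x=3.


Using the chain rule: (f(g(x)))' = f'(g(x)) * g'(x)
First, find g(3):
g(3) = 5 * 3 - 2 = 13
Next, f'(u) = 3u^2
And g'(x) = 5
So f'(g(3)) * g'(3)
= 3 * 13^2 * 5
= 3 * 169 * 5
= 2535

2535


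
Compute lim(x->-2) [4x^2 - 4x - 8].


Since polynomials are continuous, we use direct substitution.
lim(x->-2) of 4x^2 - 4x - 8
= 4 * (-2)^2 - 4 * (-2) - 8
= 16 + 8 - 8
= 16

16


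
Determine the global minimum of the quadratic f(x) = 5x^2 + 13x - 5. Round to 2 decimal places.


For a quadratic f(x) = ax^2 + bx + c with a > 0, the minimum is at the vertex.
Vertex x-coordinate: x = -b/(2a)
x = -(13) / (2 * 5)
x = -13/10
Substitute back to find the minimum value:
f(-13/10) = 5 * (-13/10)^2 + 13 * (-13/10) - 5
= 169/20 - 169/10 - 5
= -269/20 = -13.45

-13.45


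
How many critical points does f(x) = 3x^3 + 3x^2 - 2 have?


Find where f'(x) = 0:
f(x) = 3x^3 + 3x^2 - 2
f'(x) = 9x^2 + 6x
This is a quadratic in x. Use the discriminant to count real roots.
Discriminant = (6)^2 - 4 * 9 * 0
= 36 - 0
= 36
Since discriminant > 0, f'(x) = 0 has 2 real solutions.
Number of critical points: 2

2


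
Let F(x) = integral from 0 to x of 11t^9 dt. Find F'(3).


By the Fundamental Theorem of Calculus (Part 1):
If F(x) = integral from 0 to x of f(t) dt, then F'(x) = f(x)
Here f(t) = 11t^9
So F'(x) = 11x^9
Evaluate at x = 3:
F'(3) = 11 * 3^9
= 11 * 19683
= 216513

216513


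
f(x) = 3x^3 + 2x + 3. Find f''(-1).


First derivative:
f'(x) = 9x^2 + 2
Second derivative:
f''(x) = 18x
Substitute x = -1:
f''(-1) = 18 * (-1) + 0
= -18 + 0
= -18

-18


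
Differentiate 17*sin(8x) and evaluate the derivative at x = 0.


Apply the chain rule to differentiate 17*sin(8x):
d/dx [17*sin(8x)]
= 17 * cos(8x) * d/dx(8x)
= 17 * 8 * cos(8x)
= 136 * cos(8x)
Evaluate at x = 0:
= 136 * cos(0)
= 136 * 1
= 136

136


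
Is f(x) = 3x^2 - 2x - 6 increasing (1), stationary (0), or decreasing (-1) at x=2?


Compute f'(x) to determine behavior:
f'(x) = 6x - 2
f'(2) = 6 * 2 - 2
= 12 - 2
= 10
Since f'(2) > 0, the function is increasing (1)

1


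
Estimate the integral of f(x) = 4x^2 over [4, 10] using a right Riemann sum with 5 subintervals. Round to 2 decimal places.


Right Riemann sum uses right endpoints of each subinterval.
Interval: [4, 10], n = 5
dx = (10 - 4) / 5 = 6/5
Right endpoints: [26/5, 32/5, 38/5, 44/5, 10]
f values: [2704/25, 4096/25, 5776/25, 7744/25, 400]
Sum = dx * (sum of f values)
= 6/5 * 6064/5
= 36384/25 = 1455.36

1455.36


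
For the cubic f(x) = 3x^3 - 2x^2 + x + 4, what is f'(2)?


Differentiate f(x) = 3x^3 - 2x^2 + x + 4 term by term:
f'(x) = 9x^2 - 4x + 1
Substitute x = 2:
f'(2) = 9 * 2^2 - 4 * 2 + 1
= 36 - 8 + 1
= 29

29


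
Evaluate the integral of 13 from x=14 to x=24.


The integral of a constant k over [a, b] equals k * (b - a).
integral from 14 to 24 of 13 dx
= 13 * (24 - 14)
= 13 * 10
= 130

130


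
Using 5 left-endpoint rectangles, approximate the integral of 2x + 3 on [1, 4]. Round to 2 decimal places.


Left Riemann sum uses left endpoints of each subinterval.
Interval: [1, 4], n = 5
dx = (4 - 1) / 5 = 3/5
Left endpoints: [1, 8/5, 11/5, 14/5, 17/5]
f values: [5, 31/5, 37/5, 43/5, 49/5]
Sum = dx * (sum of f values)
= 3/5 * 37
= 111/5 = 22.20

22.20


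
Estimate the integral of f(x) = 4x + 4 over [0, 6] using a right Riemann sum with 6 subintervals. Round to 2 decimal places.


Right Riemann sum uses right endpoints of each subinterval.
Interval: [0, 6], n = 6
dx = (6 - 0) / 6 = 1
Right endpoints: [1, 2, 3, 4, 5, 6]
f values: [8, 12, 16, 20, 24, 28]
Sum = dx * (sum of f values)
= 1 * 108
= 108 = 108.00

108.00


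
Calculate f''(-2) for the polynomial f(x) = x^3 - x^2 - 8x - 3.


First derivative:
f'(x) = 3x^2 - 2x - 8
Second derivative:
f''(x) = 6x - 2
Substitute x = -2:
f''(-2) = 6 * (-2) - 2
= -12 - 2
= -14

-14


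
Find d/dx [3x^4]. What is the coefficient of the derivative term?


We apply the power rule: d/dx [ax^n] = a*n * x^(n-1)
d/dx [3x^4]
= 3 * 4 * x^(4-1)
= 12x^3
The coefficient is 12

12


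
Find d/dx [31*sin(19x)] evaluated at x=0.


Apply the chain rule to differentiate 31*sin(19x):
d/dx [31*sin(19x)]
= 31 * cos(19x) * d/dx(19x)
= 31 * 19 * cos(19x)
= 589 * cos(19x)
Evaluate at x = 0:
= 589 * cos(0)
= 589 * 1
= 589

589


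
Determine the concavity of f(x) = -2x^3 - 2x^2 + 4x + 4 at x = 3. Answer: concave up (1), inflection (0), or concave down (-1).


Concavity is determined by the sign of f''(x).
f(x) = -2x^3 - 2x^2 + 4x + 4
f'(x) = -6x^2 - 4x + 4
f''(x) = -12x - 4
f''(3) = -12 * 3 - 4
= -36 - 4
= -40
Since f''(3) < 0, the function is concave down (-1)

-1


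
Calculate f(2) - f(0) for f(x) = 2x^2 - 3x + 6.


Net change = f(b) - f(a)
f(x) = 2x^2 - 3x + 6
Compute f(2):
f(2) = 2 * 2^2 - 3 * 2 + 6
= 8 - 6 + 6
= 8
Compute f(0):
f(0) = 2 * 0^2 - 3 * 0 + 6
= 0 + 0 + 6
= 6
Net change = 8 - 6 = 2

2


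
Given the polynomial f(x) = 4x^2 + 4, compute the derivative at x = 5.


Differentiate term by term using power and sum rules:
f(x) = 4x^2 + 4
f'(x) = 8x
Substitute x = 5:
f'(5) = 8 * 5 + 0
= 40 + 0
= 40

40


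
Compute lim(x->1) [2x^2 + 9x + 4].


Since polynomials are continuous, we use direct substitution.
lim(x->1) of 2x^2 + 9x + 4
= 2 * 1^2 + 9 * 1 + 4
= 2 + 9 + 4
= 15

15


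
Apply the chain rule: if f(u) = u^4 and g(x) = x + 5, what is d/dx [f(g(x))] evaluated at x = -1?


Using the chain rule: (f(g(x)))' = f'(g(x)) * g'(x)
First, find g(-1):
g(-1) = 1 * (-1) + 5 = 4
Next, f'(u) = 4u^3
And g'(x) = 1
So f'(g(-1)) * g'(-1)
= 4 * 4^3 * 1
= 4 * 64 * 1
= 256

256


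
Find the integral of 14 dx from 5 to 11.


The integral of a constant k over [a, b] equals k * (b - a).
integral from 5 to 11 of 14 dx
= 14 * (11 - 5)
= 14 * 6
= 84

84


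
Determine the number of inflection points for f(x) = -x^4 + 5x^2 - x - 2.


Inflection points occur where f''(x) = 0 and concavity changes.
f(x) = -x^4 + 5x^2 - x - 2
f'(x) = -4x^3 + 10x - 1
f''(x) = -12x^2 + 10
This is a quadratic in x. Use the discriminant to count real roots.
Discriminant = (0)^2 - 4 * (-12) * 10
= 0 - (-480)
= 480
Since discriminant > 0, f''(x) = 0 has 2 distinct real solutions.
A quadratic with two distinct real roots changes sign at each root, so concavity changes at both.
Number of inflection points: 2

2


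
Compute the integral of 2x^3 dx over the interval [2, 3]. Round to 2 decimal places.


Find the antiderivative of 2x^3:
F(x) = 2/4 * x^4
Apply the Fundamental Theorem of Calculus:
F(3) - F(2)
= 2/4 * 3^4 - 2/4 * 2^4
= 2/4 * (81 - 16)
= 2/4 * 65
= 65/2 = 32.50

32.50


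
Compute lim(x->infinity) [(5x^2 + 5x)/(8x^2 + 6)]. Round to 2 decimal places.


For limits at infinity with equal-degree polynomials,
we compare leading coefficients.
Numerator leading term: 5x^2
Denominator leading term: 8x^2
Divide both by x^2:
lim = (5 + 5/x) / (8 + 6/x^2)
As x -> infinity, the 1/x and 1/x^2 terms vanish:
= 5/8 ≈ 0.63

0.63


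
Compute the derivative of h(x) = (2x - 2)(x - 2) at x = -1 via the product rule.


Let u(x) = 2x - 2 and v(x) = x - 2
u'(x) = 2
v'(x) = 1
Product rule: h'(x) = u'(x)*v(x) + u(x)*v'(x)
= 2 * (x - 2) + (2x - 2) * 1
At x = -1:
u(-1) = 2 * (-1) - 2 = -4
v(-1) = 1 * (-1) - 2 = -3
h'(-1) = 2 * (-3) + (-4) * 1
= -6 - 4
= -10

-10


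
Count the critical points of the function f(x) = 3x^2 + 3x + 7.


Find where f'(x) = 0:
f'(x) = 6x + 3
Set f'(x) = 0:
6x + 3 = 0
x = -3 / 6 = -1/2
This is a linear equation in x, so there is exactly one solution.
Number of critical points: 1

1


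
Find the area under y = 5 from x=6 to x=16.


The area under a constant function y = 5 is a rectangle.
Width = 16 - 6 = 10
Height = 5
Area = width * height
= 10 * 5
= 50

50


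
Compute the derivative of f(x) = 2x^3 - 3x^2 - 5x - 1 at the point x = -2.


Differentiate f(x) = 2x^3 - 3x^2 - 5x - 1 term by term:
f'(x) = 6x^2 - 6x - 5
Substitute x = -2:
f'(-2) = 6 * (-2)^2 - 6 * (-2) - 5
= 24 + 12 - 5
= 31

31


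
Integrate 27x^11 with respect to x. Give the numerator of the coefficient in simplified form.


Apply the power rule for integration:
integral of ax^n dx = a/(n+1) * x^(n+1) + C
integral of 27x^11 dx
= 27/12 * x^12 + C
= 9/4 * x^12 + C
The coefficient in lowest terms is 9/4, and its numerator is 9

9


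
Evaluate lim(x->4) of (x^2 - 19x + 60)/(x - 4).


Direct substitution gives 0/0, so we factor the numerator.
Factor: (x^2 - 19x + 60) = (x - 4)(x - 15)
Cancel the common factor (x - 4):
(x^2 - 19x + 60)/(x - 4) = (x - 15)
Now substitute x = 4:
= (4) - (15) = -11

-11


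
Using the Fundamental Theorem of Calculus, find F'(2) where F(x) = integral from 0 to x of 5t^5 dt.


By the Fundamental Theorem of Calculus (Part 1):
If F(x) = integral from 0 to x of f(t) dt, then F'(x) = f(x)
Here f(t) = 5t^5
So F'(x) = 5x^5
Evaluate at x = 2:
F'(2) = 5 * 2^5
= 5 * 32
= 160

160


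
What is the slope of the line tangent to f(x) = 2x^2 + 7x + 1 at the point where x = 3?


The slope of the tangent line equals f'(x) at the point.
f(x) = 2x^2 + 7x + 1
f'(x) = 4x + 7
At x = 3:
f'(3) = 4 * 3 + 7
= 12 + 7
= 19

19


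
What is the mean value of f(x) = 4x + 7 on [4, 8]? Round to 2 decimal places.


Average value = 1/(b-a) * integral from a to b of f(x) dx
First compute the integral of 4x + 7:
F(x) = 2x^2 + 7x
F(8) = 2 * 64 + 7 * 8 = 184
F(4) = 2 * 16 + 7 * 4 = 60
Integral = 184 - 60 = 124
Average = 124 / (8 - 4) = 124 / 4
= 31 = 31.00

31.00


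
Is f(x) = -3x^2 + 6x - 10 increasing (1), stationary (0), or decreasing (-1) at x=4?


Compute f'(x) to determine behavior:
f'(x) = -6x + 6
f'(4) = -6 * 4 + 6
= -24 + 6
= -18
Since f'(4) < 0, the function is decreasing (-1)

-1


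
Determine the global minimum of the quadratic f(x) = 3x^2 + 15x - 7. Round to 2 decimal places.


For a quadratic f(x) = ax^2 + bx + c with a > 0, the minimum is at the vertex.
Vertex x-coordinate: x = -b/(2a)
x = -(15) / (2 * 3)
x = -15/6 = -5/2
Substitute back to find the minimum value:
f(-5/2) = 3 * (-5/2)^2 + 15 * (-5/2) - 7
= 75/4 - 75/2 - 7
= -103/4 = -25.75

-25.75


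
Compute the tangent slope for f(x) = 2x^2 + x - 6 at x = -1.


The slope of the tangent line equals f'(x) at the point.
f(x) = 2x^2 + x - 6
f'(x) = 4x + 1
At x = -1:
f'(-1) = 4 * (-1) + 1
= -4 + 1
= -3

-3


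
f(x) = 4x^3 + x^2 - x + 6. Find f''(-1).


First derivative:
f'(x) = 12x^2 + 2x - 1
Second derivative:
f''(x) = 24x + 2
Substitute x = -1:
f''(-1) = 24 * (-1) + 2
= -24 + 2
= -22

-22


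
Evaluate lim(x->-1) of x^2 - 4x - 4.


Since polynomials are continuous, we use direct substitution.
lim(x->-1) of x^2 - 4x - 4
= 1 * (-1)^2 - 4 * (-1) - 4
= 1 + 4 - 4
= 1

1


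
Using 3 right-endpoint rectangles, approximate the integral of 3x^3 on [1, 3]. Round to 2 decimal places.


Right Riemann sum uses right endpoints of each subinterval.
Interval: [1, 3], n = 3
dx = (3 - 1) / 3 = 2/3
Right endpoints: [5/3, 7/3, 3]
f values: [125/9, 343/9, 81]
Sum = dx * (sum of f values)
= 2/3 * 133
= 266/3 ≈ 88.67

88.67


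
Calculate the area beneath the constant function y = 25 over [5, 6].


The area under a constant function y = 25 is a rectangle.
Width = 6 - 5 = 1
Height = 25
Area = width * height
= 1 * 25
= 25

25


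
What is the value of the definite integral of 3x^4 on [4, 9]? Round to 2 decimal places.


Find the antiderivative of 3x^4:
F(x) = 3/5 * x^5
Apply the Fundamental Theorem of Calculus:
F(9) - F(4)
= 3/5 * 9^5 - 3/5 * 4^5
= 3/5 * (59049 - 1024)
= 3/5 * 58025
= 34815 = 34815.00

34815.00


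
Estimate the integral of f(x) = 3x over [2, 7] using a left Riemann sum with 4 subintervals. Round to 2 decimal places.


Left Riemann sum uses left endpoints of each subinterval.
Interval: [2, 7], n = 4
dx = (7 - 2) / 4 = 5/4
Left endpoints: [2, 13/4, 9/2, 23/4]
f values: [6, 39/4, 27/2, 69/4]
Sum = dx * (sum of f values)
= 5/4 * 93/2
= 465/8 ≈ 58.13

58.13


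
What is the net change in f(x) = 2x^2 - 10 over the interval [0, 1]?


Net change = f(b) - f(a)
f(x) = 2x^2 - 10
Compute f(1):
f(1) = 2 * 1^2 + 0 * 1 - 10
= 2 + 0 - 10
= -8
Compute f(0):
f(0) = 2 * 0^2 + 0 * 0 - 10
= 0 + 0 - 10
= -10
Net change = -8 - (-10) = 2

2


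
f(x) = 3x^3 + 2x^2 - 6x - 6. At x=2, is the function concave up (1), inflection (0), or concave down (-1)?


Concavity is determined by the sign of f''(x).
f(x) = 3x^3 + 2x^2 - 6x - 6
f'(x) = 9x^2 + 4x - 6
f''(x) = 18x + 4
f''(2) = 18 * 2 + 4
= 36 + 4
= 40
Since f''(2) > 0, the function is concave up (1)

1


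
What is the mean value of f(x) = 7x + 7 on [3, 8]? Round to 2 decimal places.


Average value = 1/(b-a) * integral from a to b of f(x) dx
First compute the integral of 7x + 7:
F(x) = (7/2)x^2 + 7x
F(8) = 7/2 * 64 + 7 * 8 = 280
F(3) = 7/2 * 9 + 7 * 3 = 105/2
Integral = 280 - 105/2 = 455/2
Average = (455/2) / (8 - 3) = (455/2) / 5
= 91/2 = 45.50

45.50


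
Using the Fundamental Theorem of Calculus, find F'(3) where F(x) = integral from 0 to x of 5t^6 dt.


By the Fundamental Theorem of Calculus (Part 1):
If F(x) = integral from 0 to x of f(t) dt, then F'(x) = f(x)
Here f(t) = 5t^6
So F'(x) = 5x^6
Evaluate at x = 3:
F'(3) = 5 * 3^6
= 5 * 729
= 3645

3645


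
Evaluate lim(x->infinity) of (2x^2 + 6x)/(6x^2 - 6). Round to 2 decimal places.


For limits at infinity with equal-degree polynomials,
we compare leading coefficients.
Numerator leading term: 2x^2
Denominator leading term: 6x^2
Divide both by x^2:
lim = (2 + 6/x) / (6 - 6/x^2)
As x -> infinity, the 1/x and 1/x^2 terms vanish:
= 2/6 = 1/3 ≈ 0.33

0.33


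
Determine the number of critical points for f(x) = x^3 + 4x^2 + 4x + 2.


Find where f'(x) = 0:
f(x) = x^3 + 4x^2 + 4x + 2
f'(x) = 3x^2 + 8x + 4
This is a quadratic in x. Use the discriminant to count real roots.
Discriminant = (8)^2 - 4 * 3 * 4
= 64 - 48
= 16
Since discriminant > 0, f'(x) = 0 has 2 real solutions.
Number of critical points: 2

2


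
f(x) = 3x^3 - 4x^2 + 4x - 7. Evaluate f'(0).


Differentiate f(x) = 3x^3 - 4x^2 + 4x - 7 term by term:
f'(x) = 9x^2 - 8x + 4
Substitute x = 0:
f'(0) = 9 * 0^2 - 8 * 0 + 4
= 0 + 0 + 4
= 4

4


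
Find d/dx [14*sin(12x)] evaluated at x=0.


Apply the chain rule to differentiate 14*sin(12x):
d/dx [14*sin(12x)]
= 14 * cos(12x) * d/dx(12x)
= 14 * 12 * cos(12x)
= 168 * cos(12x)
Evaluate at x = 0:
= 168 * cos(0)
= 168 * 1
= 168

168


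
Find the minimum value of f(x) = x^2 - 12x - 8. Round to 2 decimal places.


For a quadratic f(x) = ax^2 + bx + c with a > 0, the minimum is at the vertex.
Vertex x-coordinate: x = -b/(2a)
x = -(-12) / (2 * 1)
x = 12/2 = 6
Substitute back to find the minimum value:
f(6) = 1 * 6^2 - 12 * 6 - 8
= 36 - 72 - 8
= -44 = -44.00

-44.00


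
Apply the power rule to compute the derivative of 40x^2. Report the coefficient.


We apply the power rule: d/dx [ax^n] = a*n * x^(n-1)
d/dx [40x^2]
= 40 * 2 * x^(2-1)
= 80x
The coefficient is 80

80


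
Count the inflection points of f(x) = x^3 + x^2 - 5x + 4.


Inflection points occur where f''(x) = 0 and concavity changes.
f(x) = x^3 + x^2 - 5x + 4
f'(x) = 3x^2 + 2x - 5
f''(x) = 6x + 2
Set f''(x) = 0:
6x + 2 = 0
x = -2 / 6 = -1/3
Since f''(x) is linear (degree 1), it changes sign at this point.
Therefore there is exactly 1 inflection point.

1


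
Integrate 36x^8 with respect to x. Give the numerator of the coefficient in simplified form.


Apply the power rule for integration:
integral of ax^n dx = a/(n+1) * x^(n+1) + C
integral of 36x^8 dx
= 36/9 * x^9 + C
= 4 * x^9 + C
The coefficient in lowest terms is 4 = 4/1, so its numerator is 4

4


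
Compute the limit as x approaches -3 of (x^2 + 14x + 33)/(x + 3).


Direct substitution gives 0/0, so we factor the numerator.
Factor: (x^2 + 14x + 33) = (x + 3)(x + 11)
Cancel the common factor (x + 3):
(x^2 + 14x + 33)/(x + 3) = (x + 11)
Now substitute x = -3:
= (-3) - (-11) = 8

8


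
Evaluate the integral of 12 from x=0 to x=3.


The integral of a constant k over [a, b] equals k * (b - a).
integral from 0 to 3 of 12 dx
= 12 * (3 - 0)
= 12 * 3
= 36

36


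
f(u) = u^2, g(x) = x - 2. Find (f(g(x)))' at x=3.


Using the chain rule: (f(g(x)))' = f'(g(x)) * g'(x)
First, find g(3):
g(3) = 1 * 3 - 2 = 1
Next, f'(u) = 2u
And g'(x) = 1
So f'(g(3)) * g'(3)
= 2 * 1 * 1
= 2

2


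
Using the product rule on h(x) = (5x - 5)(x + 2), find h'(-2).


Let u(x) = 5x - 5 and v(x) = x + 2
u'(x) = 5
v'(x) = 1
Product rule: h'(x) = u'(x)*v(x) + u(x)*v'(x)
= 5 * (x + 2) + (5x - 5) * 1
At x = -2:
u(-2) = 5 * (-2) - 5 = -15
v(-2) = 1 * (-2) + 2 = 0
h'(-2) = 5 * 0 + (-15) * 1
= 0 - 15
= -15

-15


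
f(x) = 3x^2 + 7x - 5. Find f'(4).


Differentiate term by term using power and sum rules:
f(x) = 3x^2 + 7x - 5
f'(x) = 6x + 7
Substitute x = 4:
f'(4) = 6 * 4 + 7
= 24 + 7
= 31

31


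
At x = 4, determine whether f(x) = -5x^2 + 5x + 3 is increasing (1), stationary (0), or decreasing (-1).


Compute f'(x) to determine behavior:
f'(x) = -10x + 5
f'(4) = -10 * 4 + 5
= -40 + 5
= -35
Since f'(4) < 0, the function is decreasing (-1)

-1


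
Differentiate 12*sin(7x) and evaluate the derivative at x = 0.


Apply the chain rule to differentiate 12*sin(7x):
d/dx [12*sin(7x)]
= 12 * cos(7x) * d/dx(7x)
= 12 * 7 * cos(7x)
= 84 * cos(7x)
Evaluate at x = 0:
= 84 * cos(0)
= 84 * 1
= 84

84


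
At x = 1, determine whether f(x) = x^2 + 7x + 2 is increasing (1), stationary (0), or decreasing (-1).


Compute f'(x) to determine behavior:
f'(x) = 2x + 7
f'(1) = 2 * 1 + 7
= 2 + 7
= 9
Since f'(1) > 0, the function is increasing (1)

1


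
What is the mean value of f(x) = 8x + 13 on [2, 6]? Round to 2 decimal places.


Average value = 1/(b-a) * integral from a to b of f(x) dx
First compute the integral of 8x + 13:
F(x) = 4x^2 + 13x
F(6) = 4 * 36 + 13 * 6 = 222
F(2) = 4 * 4 + 13 * 2 = 42
Integral = 222 - 42 = 180
Average = 180 / (6 - 2) = 180 / 4
= 45 = 45.00

45.00


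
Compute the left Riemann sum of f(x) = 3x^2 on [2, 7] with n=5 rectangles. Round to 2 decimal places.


Left Riemann sum uses left endpoints of each subinterval.
Interval: [2, 7], n = 5
dx = (7 - 2) / 5 = 1
Left endpoints: [2, 3, 4, 5, 6]
f values: [12, 27, 48, 75, 108]
Sum = dx * (sum of f values)
= 1 * 270
= 270 = 270.00

270.00


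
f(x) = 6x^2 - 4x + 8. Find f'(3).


Differentiate term by term using power and sum rules:
f(x) = 6x^2 - 4x + 8
f'(x) = 12x - 4
Substitute x = 3:
f'(3) = 12 * 3 - 4
= 36 - 4
= 32

32


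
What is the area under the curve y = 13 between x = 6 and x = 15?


The area under a constant function y = 13 is a rectangle.
Width = 15 - 6 = 9
Height = 13
Area = width * height
= 9 * 13
= 117

117


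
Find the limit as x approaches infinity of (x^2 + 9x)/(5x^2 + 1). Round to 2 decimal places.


For limits at infinity with equal-degree polynomials,
we compare leading coefficients.
Numerator leading term: x^2
Denominator leading term: 5x^2
Divide both by x^2:
lim = (1 + 9/x) / (5 + 1/x^2)
As x -> infinity, the 1/x and 1/x^2 terms vanish:
= 1/5 = 0.20

0.20


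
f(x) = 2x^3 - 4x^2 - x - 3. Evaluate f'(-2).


Differentiate f(x) = 2x^3 - 4x^2 - x - 3 term by term:
f'(x) = 6x^2 - 8x - 1
Substitute x = -2:
f'(-2) = 6 * (-2)^2 - 8 * (-2) - 1
= 24 + 16 - 1
= 39

39


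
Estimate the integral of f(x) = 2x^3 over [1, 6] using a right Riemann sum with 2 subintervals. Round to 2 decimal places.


Right Riemann sum uses right endpoints of each subinterval.
Interval: [1, 6], n = 2
dx = (6 - 1) / 2 = 5/2
Right endpoints: [7/2, 6]
f values: [343/4, 432]
Sum = dx * (sum of f values)
= 5/2 * 2071/4
= 10355/8 ≈ 1294.38

1294.38


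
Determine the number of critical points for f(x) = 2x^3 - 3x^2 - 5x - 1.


Find where f'(x) = 0:
f(x) = 2x^3 - 3x^2 - 5x - 1
f'(x) = 6x^2 - 6x - 5
This is a quadratic in x. Use the discriminant to count real roots.
Discriminant = (-6)^2 - 4 * 6 * (-5)
= 36 - (-120)
= 156
Since discriminant > 0, f'(x) = 0 has 2 real solutions.
Number of critical points: 2

2


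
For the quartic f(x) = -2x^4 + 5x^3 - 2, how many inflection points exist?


Inflection points occur where f''(x) = 0 and concavity changes.
f(x) = -2x^4 + 5x^3 - 2
f'(x) = -8x^3 + 15x^2
f''(x) = -24x^2 + 30x
This is a quadratic in x. Use the discriminant to count real roots.
Discriminant = (30)^2 - 4 * (-24) * 0
= 900 - 0
= 900
Since discriminant > 0, f''(x) = 0 has 2 distinct real solutions.
A quadratic with two distinct real roots changes sign at each root, so concavity changes at both.
Number of inflection points: 2

2


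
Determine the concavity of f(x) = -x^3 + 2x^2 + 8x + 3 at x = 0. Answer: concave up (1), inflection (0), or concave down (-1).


Concavity is determined by the sign of f''(x).
f(x) = -x^3 + 2x^2 + 8x + 3
f'(x) = -3x^2 + 4x + 8
f''(x) = -6x + 4
f''(0) = -6 * 0 + 4
= 0 + 4
= 4
Since f''(0) > 0, the function is concave up (1)

1


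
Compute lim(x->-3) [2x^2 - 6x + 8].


Since polynomials are continuous, we use direct substitution.
lim(x->-3) of 2x^2 - 6x + 8
= 2 * (-3)^2 - 6 * (-3) + 8
= 18 + 18 + 8
= 44

44


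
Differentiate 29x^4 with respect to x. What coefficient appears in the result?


We apply the power rule: d/dx [ax^n] = a*n * x^(n-1)
d/dx [29x^4]
= 29 * 4 * x^(4-1)
= 116x^3
The coefficient is 116

116


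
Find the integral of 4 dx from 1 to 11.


The integral of a constant k over [a, b] equals k * (b - a).
integral from 1 to 11 of 4 dx
= 4 * (11 - 1)
= 4 * 10
= 40

40
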